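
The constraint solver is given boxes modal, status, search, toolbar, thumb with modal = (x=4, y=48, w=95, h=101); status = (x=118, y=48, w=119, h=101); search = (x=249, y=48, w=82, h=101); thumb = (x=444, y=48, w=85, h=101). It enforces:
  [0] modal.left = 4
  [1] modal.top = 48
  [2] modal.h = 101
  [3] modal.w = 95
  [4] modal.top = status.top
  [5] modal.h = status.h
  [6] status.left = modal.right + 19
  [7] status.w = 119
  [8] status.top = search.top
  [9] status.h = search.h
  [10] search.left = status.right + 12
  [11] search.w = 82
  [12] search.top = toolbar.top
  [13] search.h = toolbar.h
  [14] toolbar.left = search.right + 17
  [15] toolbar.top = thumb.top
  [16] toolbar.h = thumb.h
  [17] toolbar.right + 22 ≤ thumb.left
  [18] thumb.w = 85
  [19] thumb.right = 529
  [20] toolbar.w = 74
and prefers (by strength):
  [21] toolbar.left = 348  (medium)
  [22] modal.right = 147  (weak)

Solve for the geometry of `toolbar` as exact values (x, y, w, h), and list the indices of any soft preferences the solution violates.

toolbar = (x=348, y=48, w=74, h=101)
violated soft preferences: 22

1. toolbar.y = 48  [search.top = toolbar.top]
2. toolbar.h = 101  [search.h = toolbar.h]
3. toolbar.x = 348  [toolbar.left = search.right + 17]
4. toolbar.w = 74  [toolbar.w = 74]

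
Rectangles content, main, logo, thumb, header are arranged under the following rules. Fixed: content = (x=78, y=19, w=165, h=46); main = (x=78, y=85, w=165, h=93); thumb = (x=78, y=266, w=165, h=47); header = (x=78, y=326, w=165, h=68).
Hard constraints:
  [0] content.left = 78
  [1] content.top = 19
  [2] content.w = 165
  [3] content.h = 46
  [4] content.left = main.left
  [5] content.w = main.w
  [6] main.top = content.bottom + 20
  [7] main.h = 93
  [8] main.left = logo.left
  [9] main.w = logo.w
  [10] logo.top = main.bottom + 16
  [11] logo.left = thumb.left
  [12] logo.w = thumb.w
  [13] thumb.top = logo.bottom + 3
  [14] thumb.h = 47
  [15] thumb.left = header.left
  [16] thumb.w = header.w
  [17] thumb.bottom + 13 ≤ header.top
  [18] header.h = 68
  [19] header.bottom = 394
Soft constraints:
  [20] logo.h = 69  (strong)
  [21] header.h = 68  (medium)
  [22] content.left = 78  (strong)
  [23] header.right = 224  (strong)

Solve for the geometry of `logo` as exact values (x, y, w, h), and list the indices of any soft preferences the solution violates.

logo = (x=78, y=194, w=165, h=69)
violated soft preferences: 23

1. logo.x = 78  [main.left = logo.left]
2. logo.w = 165  [main.w = logo.w]
3. logo.y = 194  [logo.top = main.bottom + 16]
4. logo.h = 69  [thumb.top = logo.bottom + 3]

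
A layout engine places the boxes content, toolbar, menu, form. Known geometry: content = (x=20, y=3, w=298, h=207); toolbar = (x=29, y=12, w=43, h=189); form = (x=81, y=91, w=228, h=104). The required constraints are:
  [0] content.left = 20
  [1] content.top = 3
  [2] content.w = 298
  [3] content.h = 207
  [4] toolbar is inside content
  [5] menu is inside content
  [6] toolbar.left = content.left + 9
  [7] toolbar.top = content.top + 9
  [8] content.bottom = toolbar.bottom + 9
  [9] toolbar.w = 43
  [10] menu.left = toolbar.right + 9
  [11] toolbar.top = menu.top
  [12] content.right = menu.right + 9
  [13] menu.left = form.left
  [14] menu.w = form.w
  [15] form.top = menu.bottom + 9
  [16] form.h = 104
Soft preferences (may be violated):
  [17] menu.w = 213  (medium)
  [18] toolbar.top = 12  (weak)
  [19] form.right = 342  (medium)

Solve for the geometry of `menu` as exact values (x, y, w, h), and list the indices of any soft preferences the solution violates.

1. menu.x = 81  [menu.left = toolbar.right + 9]
2. menu.y = 12  [toolbar.top = menu.top]
3. menu.w = 228  [content.right = menu.right + 9]
4. menu.h = 70  [form.top = menu.bottom + 9]

menu = (x=81, y=12, w=228, h=70)
violated soft preferences: 17, 19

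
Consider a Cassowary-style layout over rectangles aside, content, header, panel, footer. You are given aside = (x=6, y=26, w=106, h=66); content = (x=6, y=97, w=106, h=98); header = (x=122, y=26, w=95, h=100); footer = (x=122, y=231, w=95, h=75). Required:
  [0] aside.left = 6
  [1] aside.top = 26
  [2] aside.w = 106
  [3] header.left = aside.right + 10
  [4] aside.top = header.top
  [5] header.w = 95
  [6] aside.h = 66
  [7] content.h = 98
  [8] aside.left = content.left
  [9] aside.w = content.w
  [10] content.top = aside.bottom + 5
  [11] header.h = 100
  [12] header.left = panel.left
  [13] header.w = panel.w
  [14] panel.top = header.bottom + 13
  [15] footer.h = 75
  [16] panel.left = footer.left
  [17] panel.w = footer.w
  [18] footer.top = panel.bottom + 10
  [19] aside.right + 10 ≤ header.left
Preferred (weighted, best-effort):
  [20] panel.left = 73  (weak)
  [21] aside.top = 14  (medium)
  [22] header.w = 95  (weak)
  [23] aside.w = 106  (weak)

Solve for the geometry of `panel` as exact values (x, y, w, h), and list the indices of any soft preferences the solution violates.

panel = (x=122, y=139, w=95, h=82)
violated soft preferences: 20, 21

1. panel.x = 122  [header.left = panel.left]
2. panel.w = 95  [header.w = panel.w]
3. panel.y = 139  [panel.top = header.bottom + 13]
4. panel.h = 82  [footer.top = panel.bottom + 10]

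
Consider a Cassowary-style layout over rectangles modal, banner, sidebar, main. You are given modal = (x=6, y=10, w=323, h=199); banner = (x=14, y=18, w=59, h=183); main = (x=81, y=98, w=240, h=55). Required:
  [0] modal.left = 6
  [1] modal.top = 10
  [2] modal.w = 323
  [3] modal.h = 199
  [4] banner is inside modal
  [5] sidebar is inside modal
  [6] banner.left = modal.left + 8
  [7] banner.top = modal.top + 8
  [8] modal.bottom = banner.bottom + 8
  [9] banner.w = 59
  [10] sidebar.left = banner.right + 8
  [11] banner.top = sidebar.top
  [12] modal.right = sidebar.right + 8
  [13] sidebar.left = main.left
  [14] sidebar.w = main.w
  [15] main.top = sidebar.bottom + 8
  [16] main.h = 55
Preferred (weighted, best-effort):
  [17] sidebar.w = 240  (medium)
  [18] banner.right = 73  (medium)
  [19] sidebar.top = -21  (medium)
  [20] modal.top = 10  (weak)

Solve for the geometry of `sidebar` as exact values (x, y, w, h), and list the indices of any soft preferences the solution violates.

sidebar = (x=81, y=18, w=240, h=72)
violated soft preferences: 19

1. sidebar.x = 81  [sidebar.left = banner.right + 8]
2. sidebar.y = 18  [banner.top = sidebar.top]
3. sidebar.w = 240  [modal.right = sidebar.right + 8]
4. sidebar.h = 72  [main.top = sidebar.bottom + 8]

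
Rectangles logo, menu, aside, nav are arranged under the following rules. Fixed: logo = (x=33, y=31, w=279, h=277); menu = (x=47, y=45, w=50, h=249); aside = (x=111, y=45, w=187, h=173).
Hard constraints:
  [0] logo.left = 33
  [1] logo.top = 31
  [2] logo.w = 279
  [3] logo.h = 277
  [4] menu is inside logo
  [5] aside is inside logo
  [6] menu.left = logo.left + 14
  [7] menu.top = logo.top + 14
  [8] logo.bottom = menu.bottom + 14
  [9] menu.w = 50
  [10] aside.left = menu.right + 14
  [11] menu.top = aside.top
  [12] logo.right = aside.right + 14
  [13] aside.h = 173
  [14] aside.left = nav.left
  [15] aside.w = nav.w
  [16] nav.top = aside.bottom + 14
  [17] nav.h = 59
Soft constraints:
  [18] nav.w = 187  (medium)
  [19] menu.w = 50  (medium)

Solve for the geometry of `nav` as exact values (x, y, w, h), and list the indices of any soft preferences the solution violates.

1. nav.x = 111  [aside.left = nav.left]
2. nav.w = 187  [aside.w = nav.w]
3. nav.y = 232  [nav.top = aside.bottom + 14]
4. nav.h = 59  [nav.h = 59]

nav = (x=111, y=232, w=187, h=59)
violated soft preferences: none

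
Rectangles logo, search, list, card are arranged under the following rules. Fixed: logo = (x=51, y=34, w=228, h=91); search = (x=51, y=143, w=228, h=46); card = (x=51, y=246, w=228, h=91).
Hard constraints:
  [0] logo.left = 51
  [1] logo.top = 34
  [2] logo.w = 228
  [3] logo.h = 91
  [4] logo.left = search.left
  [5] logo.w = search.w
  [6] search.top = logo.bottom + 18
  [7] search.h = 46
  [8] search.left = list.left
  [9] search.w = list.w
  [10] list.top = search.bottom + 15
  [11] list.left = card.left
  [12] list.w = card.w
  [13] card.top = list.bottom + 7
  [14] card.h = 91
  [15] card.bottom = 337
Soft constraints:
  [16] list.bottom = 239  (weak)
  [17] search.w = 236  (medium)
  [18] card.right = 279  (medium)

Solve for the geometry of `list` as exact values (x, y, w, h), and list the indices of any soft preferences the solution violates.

1. list.x = 51  [search.left = list.left]
2. list.w = 228  [search.w = list.w]
3. list.y = 204  [list.top = search.bottom + 15]
4. list.h = 35  [card.top = list.bottom + 7]

list = (x=51, y=204, w=228, h=35)
violated soft preferences: 17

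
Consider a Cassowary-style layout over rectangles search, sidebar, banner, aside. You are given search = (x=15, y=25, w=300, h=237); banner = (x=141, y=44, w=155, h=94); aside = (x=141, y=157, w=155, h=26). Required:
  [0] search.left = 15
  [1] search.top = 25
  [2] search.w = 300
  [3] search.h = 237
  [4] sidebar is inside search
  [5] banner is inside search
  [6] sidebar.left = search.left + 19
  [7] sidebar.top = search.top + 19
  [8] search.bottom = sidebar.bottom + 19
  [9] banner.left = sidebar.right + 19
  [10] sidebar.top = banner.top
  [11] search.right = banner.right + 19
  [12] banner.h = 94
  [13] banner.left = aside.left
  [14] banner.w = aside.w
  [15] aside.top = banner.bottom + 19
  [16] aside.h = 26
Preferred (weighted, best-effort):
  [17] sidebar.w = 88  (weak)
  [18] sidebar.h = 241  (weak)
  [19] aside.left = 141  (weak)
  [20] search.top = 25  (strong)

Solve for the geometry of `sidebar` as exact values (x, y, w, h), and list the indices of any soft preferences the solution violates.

sidebar = (x=34, y=44, w=88, h=199)
violated soft preferences: 18

1. sidebar.x = 34  [sidebar.left = search.left + 19]
2. sidebar.y = 44  [sidebar.top = search.top + 19]
3. sidebar.h = 199  [search.bottom = sidebar.bottom + 19]
4. sidebar.w = 88  [banner.left = sidebar.right + 19]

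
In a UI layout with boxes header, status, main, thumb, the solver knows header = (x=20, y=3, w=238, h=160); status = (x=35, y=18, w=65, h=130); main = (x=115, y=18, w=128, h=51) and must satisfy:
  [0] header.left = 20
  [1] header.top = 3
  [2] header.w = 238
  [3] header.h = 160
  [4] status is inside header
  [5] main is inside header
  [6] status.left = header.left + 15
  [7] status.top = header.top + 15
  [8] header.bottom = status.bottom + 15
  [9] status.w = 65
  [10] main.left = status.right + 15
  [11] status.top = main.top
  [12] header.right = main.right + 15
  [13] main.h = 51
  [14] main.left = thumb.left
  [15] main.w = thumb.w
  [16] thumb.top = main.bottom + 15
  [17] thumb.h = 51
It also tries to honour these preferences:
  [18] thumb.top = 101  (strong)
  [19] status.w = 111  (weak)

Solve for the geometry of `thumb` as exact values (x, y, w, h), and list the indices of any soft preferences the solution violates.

1. thumb.x = 115  [main.left = thumb.left]
2. thumb.w = 128  [main.w = thumb.w]
3. thumb.y = 84  [thumb.top = main.bottom + 15]
4. thumb.h = 51  [thumb.h = 51]

thumb = (x=115, y=84, w=128, h=51)
violated soft preferences: 18, 19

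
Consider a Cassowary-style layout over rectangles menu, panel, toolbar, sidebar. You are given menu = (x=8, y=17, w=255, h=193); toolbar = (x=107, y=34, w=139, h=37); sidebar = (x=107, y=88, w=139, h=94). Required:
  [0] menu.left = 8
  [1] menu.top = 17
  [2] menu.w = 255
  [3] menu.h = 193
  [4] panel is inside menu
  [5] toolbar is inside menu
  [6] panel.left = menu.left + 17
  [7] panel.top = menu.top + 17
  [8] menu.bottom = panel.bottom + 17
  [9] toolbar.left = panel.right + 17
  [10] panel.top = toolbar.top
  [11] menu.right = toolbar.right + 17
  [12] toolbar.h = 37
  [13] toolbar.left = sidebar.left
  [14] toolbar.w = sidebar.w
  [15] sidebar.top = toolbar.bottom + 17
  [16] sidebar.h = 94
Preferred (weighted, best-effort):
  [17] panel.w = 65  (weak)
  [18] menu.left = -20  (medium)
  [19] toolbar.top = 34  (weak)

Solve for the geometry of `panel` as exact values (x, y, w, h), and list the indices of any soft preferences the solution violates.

1. panel.x = 25  [panel.left = menu.left + 17]
2. panel.y = 34  [panel.top = menu.top + 17]
3. panel.h = 159  [menu.bottom = panel.bottom + 17]
4. panel.w = 65  [toolbar.left = panel.right + 17]

panel = (x=25, y=34, w=65, h=159)
violated soft preferences: 18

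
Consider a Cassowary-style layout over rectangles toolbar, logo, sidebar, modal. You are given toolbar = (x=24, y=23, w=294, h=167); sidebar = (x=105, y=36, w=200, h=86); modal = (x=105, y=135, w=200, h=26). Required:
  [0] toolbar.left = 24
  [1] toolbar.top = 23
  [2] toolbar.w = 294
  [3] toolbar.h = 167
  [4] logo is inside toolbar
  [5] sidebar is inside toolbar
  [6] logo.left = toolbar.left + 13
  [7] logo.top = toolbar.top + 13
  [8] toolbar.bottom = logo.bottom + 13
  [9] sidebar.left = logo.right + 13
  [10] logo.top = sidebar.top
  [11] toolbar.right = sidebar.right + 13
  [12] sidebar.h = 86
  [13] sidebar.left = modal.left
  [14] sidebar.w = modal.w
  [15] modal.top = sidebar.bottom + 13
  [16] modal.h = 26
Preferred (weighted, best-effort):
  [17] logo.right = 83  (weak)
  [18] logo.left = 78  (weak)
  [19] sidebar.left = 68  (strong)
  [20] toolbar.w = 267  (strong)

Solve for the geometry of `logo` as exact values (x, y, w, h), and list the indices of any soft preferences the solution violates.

1. logo.x = 37  [logo.left = toolbar.left + 13]
2. logo.y = 36  [logo.top = toolbar.top + 13]
3. logo.h = 141  [toolbar.bottom = logo.bottom + 13]
4. logo.w = 55  [sidebar.left = logo.right + 13]

logo = (x=37, y=36, w=55, h=141)
violated soft preferences: 17, 18, 19, 20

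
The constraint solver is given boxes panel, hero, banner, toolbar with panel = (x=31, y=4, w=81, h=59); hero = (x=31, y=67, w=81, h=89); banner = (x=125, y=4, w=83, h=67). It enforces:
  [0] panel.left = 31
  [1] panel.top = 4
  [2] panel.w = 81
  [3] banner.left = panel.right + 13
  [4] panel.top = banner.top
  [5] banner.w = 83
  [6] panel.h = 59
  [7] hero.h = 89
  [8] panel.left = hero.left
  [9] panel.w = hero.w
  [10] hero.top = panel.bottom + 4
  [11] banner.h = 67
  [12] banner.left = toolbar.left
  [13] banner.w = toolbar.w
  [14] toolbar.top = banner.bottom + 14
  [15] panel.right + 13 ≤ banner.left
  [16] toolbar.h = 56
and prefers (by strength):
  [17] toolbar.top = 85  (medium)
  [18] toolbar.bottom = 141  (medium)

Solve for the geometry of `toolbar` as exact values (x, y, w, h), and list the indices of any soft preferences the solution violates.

toolbar = (x=125, y=85, w=83, h=56)
violated soft preferences: none

1. toolbar.x = 125  [banner.left = toolbar.left]
2. toolbar.w = 83  [banner.w = toolbar.w]
3. toolbar.y = 85  [toolbar.top = banner.bottom + 14]
4. toolbar.h = 56  [toolbar.h = 56]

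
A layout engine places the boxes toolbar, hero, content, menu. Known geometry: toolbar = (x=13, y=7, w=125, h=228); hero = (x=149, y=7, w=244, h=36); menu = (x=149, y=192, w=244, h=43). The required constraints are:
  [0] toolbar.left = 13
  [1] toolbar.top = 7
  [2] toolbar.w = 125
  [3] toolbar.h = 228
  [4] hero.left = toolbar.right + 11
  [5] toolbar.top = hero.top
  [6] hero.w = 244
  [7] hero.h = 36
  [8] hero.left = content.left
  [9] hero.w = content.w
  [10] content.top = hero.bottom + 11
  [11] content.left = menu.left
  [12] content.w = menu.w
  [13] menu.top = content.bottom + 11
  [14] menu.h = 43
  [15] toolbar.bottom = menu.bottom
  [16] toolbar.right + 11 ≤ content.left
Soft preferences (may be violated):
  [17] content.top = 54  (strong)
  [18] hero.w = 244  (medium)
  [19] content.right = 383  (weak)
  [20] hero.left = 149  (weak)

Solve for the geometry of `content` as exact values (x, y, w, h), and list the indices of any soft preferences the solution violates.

1. content.x = 149  [hero.left = content.left]
2. content.w = 244  [hero.w = content.w]
3. content.y = 54  [content.top = hero.bottom + 11]
4. content.h = 127  [menu.top = content.bottom + 11]

content = (x=149, y=54, w=244, h=127)
violated soft preferences: 19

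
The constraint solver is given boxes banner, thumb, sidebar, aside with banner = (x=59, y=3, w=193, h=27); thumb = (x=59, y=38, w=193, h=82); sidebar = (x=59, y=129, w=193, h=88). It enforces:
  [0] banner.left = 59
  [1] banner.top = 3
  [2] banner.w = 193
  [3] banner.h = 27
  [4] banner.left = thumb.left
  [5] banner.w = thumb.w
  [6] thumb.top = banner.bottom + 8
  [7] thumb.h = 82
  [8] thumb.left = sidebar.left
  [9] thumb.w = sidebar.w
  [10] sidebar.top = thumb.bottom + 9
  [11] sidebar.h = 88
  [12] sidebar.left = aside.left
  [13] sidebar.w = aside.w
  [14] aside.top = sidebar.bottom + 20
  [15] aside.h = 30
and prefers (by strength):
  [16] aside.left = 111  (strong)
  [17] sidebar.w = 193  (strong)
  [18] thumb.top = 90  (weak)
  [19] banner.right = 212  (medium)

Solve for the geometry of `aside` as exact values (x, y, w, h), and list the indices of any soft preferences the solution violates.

aside = (x=59, y=237, w=193, h=30)
violated soft preferences: 16, 18, 19

1. aside.x = 59  [sidebar.left = aside.left]
2. aside.w = 193  [sidebar.w = aside.w]
3. aside.y = 237  [aside.top = sidebar.bottom + 20]
4. aside.h = 30  [aside.h = 30]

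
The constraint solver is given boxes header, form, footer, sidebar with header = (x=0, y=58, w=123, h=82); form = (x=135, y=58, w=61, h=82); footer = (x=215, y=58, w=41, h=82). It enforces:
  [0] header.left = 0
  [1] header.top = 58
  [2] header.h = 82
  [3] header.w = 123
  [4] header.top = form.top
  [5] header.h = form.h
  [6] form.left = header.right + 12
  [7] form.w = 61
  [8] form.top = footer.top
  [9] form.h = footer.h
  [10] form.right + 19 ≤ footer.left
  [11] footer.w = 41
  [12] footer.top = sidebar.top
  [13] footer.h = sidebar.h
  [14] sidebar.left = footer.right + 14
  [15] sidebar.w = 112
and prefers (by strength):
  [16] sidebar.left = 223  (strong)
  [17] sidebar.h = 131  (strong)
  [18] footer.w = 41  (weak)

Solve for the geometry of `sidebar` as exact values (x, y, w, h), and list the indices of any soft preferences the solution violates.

1. sidebar.y = 58  [footer.top = sidebar.top]
2. sidebar.h = 82  [footer.h = sidebar.h]
3. sidebar.x = 270  [sidebar.left = footer.right + 14]
4. sidebar.w = 112  [sidebar.w = 112]

sidebar = (x=270, y=58, w=112, h=82)
violated soft preferences: 16, 17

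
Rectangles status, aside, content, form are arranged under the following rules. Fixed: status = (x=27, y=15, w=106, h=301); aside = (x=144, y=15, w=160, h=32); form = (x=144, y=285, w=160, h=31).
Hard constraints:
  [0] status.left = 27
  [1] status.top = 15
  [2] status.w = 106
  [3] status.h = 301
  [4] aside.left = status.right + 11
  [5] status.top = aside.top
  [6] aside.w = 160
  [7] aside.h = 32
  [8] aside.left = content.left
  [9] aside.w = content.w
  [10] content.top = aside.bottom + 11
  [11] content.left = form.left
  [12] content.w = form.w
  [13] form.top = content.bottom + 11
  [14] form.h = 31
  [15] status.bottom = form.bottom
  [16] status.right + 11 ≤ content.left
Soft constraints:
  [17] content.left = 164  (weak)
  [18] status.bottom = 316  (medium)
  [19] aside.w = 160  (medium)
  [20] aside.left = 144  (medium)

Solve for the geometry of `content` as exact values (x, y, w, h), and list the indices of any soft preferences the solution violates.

content = (x=144, y=58, w=160, h=216)
violated soft preferences: 17

1. content.x = 144  [aside.left = content.left]
2. content.w = 160  [aside.w = content.w]
3. content.y = 58  [content.top = aside.bottom + 11]
4. content.h = 216  [form.top = content.bottom + 11]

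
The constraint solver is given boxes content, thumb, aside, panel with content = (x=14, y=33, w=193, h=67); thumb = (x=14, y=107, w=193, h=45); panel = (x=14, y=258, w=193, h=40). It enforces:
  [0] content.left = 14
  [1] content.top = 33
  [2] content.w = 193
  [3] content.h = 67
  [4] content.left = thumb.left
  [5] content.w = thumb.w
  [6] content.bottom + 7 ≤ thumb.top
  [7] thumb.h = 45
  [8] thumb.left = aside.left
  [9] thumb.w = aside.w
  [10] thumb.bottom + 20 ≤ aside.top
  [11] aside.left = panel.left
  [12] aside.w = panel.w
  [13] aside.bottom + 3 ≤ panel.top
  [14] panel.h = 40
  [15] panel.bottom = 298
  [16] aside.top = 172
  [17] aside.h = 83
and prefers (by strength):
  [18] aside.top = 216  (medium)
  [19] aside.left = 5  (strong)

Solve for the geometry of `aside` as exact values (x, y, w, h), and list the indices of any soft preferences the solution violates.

1. aside.x = 14  [thumb.left = aside.left]
2. aside.w = 193  [thumb.w = aside.w]
3. aside.y = 172  [aside.top = 172]
4. aside.h = 83  [aside.h = 83]

aside = (x=14, y=172, w=193, h=83)
violated soft preferences: 18, 19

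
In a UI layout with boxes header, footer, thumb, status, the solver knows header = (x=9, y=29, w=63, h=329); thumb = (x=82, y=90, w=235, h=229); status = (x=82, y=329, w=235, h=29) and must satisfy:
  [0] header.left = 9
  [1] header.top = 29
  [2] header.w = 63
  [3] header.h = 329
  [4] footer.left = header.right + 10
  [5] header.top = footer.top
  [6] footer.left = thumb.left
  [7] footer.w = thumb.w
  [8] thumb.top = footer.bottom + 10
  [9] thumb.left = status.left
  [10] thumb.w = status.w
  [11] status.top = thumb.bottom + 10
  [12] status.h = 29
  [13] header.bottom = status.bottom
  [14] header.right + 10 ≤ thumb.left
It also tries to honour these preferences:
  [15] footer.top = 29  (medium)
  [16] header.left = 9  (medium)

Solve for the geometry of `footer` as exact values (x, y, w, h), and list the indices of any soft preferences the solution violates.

1. footer.x = 82  [footer.left = header.right + 10]
2. footer.y = 29  [header.top = footer.top]
3. footer.w = 235  [footer.w = thumb.w]
4. footer.h = 51  [thumb.top = footer.bottom + 10]

footer = (x=82, y=29, w=235, h=51)
violated soft preferences: none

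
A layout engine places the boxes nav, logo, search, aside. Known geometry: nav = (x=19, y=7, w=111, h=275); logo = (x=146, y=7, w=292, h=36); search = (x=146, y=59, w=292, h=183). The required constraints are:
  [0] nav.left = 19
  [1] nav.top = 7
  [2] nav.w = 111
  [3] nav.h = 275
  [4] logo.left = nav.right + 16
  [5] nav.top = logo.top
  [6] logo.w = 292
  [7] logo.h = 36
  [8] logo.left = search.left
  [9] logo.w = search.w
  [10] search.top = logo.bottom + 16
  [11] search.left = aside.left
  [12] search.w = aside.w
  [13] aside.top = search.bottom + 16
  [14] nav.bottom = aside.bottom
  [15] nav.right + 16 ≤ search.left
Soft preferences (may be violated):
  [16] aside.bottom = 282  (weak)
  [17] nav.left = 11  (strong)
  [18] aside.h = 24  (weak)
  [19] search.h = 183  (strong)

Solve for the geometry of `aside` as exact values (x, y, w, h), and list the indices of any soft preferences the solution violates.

aside = (x=146, y=258, w=292, h=24)
violated soft preferences: 17

1. aside.x = 146  [search.left = aside.left]
2. aside.w = 292  [search.w = aside.w]
3. aside.y = 258  [aside.top = search.bottom + 16]
4. aside.h = 24  [nav.bottom = aside.bottom]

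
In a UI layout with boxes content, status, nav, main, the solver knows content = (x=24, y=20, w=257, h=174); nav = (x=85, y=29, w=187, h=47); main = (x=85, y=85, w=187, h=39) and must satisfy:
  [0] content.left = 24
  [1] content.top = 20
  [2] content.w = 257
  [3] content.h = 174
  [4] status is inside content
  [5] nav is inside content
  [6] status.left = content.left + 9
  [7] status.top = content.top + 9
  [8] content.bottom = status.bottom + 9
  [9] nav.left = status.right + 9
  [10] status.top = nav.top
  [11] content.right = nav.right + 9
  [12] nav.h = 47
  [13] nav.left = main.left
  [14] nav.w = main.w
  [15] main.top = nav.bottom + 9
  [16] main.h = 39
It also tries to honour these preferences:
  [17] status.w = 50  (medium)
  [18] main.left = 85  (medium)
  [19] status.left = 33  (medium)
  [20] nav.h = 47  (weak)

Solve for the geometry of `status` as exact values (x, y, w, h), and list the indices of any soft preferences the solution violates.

status = (x=33, y=29, w=43, h=156)
violated soft preferences: 17

1. status.x = 33  [status.left = content.left + 9]
2. status.y = 29  [status.top = content.top + 9]
3. status.h = 156  [content.bottom = status.bottom + 9]
4. status.w = 43  [nav.left = status.right + 9]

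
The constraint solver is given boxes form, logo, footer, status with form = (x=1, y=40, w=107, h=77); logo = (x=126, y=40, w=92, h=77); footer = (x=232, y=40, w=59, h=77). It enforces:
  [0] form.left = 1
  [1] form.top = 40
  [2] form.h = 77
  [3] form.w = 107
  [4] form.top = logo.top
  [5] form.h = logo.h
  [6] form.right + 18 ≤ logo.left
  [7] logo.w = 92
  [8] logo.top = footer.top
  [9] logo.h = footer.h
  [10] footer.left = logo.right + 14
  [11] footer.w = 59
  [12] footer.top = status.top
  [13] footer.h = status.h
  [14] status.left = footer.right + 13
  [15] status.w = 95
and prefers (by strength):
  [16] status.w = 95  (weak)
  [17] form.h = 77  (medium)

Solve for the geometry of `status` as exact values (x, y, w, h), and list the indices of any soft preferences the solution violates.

1. status.y = 40  [footer.top = status.top]
2. status.h = 77  [footer.h = status.h]
3. status.x = 304  [status.left = footer.right + 13]
4. status.w = 95  [status.w = 95]

status = (x=304, y=40, w=95, h=77)
violated soft preferences: none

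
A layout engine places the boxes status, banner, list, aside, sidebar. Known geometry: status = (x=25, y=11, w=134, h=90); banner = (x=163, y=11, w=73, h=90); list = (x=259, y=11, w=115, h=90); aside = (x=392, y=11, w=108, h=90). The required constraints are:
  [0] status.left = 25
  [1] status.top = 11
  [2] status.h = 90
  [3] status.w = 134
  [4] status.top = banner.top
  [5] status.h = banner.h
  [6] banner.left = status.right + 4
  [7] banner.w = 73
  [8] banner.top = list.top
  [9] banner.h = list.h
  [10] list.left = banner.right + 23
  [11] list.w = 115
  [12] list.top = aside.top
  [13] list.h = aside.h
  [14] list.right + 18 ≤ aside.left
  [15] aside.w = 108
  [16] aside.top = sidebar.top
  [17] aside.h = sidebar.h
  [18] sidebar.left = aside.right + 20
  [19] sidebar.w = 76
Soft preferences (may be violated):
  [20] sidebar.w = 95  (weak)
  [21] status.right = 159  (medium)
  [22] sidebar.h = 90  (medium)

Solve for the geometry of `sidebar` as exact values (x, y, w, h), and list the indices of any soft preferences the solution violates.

1. sidebar.y = 11  [aside.top = sidebar.top]
2. sidebar.h = 90  [aside.h = sidebar.h]
3. sidebar.x = 520  [sidebar.left = aside.right + 20]
4. sidebar.w = 76  [sidebar.w = 76]

sidebar = (x=520, y=11, w=76, h=90)
violated soft preferences: 20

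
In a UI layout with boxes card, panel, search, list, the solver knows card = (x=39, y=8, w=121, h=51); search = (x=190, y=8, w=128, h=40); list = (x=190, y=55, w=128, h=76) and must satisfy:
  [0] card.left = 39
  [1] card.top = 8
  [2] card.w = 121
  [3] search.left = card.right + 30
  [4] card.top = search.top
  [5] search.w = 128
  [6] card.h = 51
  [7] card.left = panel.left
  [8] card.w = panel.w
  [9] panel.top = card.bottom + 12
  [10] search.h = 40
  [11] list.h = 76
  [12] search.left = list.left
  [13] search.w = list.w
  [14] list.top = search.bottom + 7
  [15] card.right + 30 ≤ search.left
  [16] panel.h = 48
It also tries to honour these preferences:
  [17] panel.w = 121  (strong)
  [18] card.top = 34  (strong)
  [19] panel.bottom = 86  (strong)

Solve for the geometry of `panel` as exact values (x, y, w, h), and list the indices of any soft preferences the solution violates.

1. panel.x = 39  [card.left = panel.left]
2. panel.w = 121  [card.w = panel.w]
3. panel.y = 71  [panel.top = card.bottom + 12]
4. panel.h = 48  [panel.h = 48]

panel = (x=39, y=71, w=121, h=48)
violated soft preferences: 18, 19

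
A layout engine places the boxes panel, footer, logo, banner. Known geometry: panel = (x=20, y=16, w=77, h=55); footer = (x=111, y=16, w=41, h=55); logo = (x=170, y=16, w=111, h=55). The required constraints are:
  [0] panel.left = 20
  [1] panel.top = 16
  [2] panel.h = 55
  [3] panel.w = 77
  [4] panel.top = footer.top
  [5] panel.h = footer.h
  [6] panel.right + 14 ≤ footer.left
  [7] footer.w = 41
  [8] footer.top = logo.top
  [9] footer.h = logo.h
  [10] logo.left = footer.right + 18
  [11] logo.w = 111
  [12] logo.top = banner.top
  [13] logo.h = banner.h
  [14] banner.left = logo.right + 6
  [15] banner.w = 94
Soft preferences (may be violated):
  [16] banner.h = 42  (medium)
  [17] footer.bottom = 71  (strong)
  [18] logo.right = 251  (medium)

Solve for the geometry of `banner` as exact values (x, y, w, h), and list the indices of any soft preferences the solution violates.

1. banner.y = 16  [logo.top = banner.top]
2. banner.h = 55  [logo.h = banner.h]
3. banner.x = 287  [banner.left = logo.right + 6]
4. banner.w = 94  [banner.w = 94]

banner = (x=287, y=16, w=94, h=55)
violated soft preferences: 16, 18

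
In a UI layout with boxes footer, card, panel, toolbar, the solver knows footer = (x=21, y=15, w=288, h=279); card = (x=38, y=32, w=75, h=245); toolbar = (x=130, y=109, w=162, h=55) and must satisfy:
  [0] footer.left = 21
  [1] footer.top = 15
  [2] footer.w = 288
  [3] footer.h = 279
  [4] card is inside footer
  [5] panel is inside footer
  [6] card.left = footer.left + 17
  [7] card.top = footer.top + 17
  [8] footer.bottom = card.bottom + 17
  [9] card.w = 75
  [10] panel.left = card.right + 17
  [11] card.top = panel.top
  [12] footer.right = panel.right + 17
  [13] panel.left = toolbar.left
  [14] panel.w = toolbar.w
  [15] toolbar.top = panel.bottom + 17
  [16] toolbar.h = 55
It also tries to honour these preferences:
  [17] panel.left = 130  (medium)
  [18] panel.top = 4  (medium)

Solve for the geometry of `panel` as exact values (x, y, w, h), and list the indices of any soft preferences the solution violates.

1. panel.x = 130  [panel.left = card.right + 17]
2. panel.y = 32  [card.top = panel.top]
3. panel.w = 162  [footer.right = panel.right + 17]
4. panel.h = 60  [toolbar.top = panel.bottom + 17]

panel = (x=130, y=32, w=162, h=60)
violated soft preferences: 18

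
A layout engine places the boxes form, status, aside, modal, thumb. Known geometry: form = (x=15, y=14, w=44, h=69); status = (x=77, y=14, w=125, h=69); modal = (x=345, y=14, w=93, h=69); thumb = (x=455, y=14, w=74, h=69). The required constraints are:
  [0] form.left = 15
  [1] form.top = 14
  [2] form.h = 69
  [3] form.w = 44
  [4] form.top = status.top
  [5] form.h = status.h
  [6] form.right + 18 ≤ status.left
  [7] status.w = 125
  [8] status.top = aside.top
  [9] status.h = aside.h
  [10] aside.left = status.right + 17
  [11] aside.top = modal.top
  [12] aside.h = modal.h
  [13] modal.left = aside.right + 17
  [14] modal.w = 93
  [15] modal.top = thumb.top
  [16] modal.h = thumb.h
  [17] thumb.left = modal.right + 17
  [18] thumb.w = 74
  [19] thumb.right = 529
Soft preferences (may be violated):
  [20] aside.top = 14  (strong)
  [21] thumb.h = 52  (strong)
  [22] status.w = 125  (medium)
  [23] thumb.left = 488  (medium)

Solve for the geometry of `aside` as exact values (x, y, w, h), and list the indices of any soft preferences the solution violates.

1. aside.y = 14  [status.top = aside.top]
2. aside.h = 69  [status.h = aside.h]
3. aside.x = 219  [aside.left = status.right + 17]
4. aside.w = 109  [modal.left = aside.right + 17]

aside = (x=219, y=14, w=109, h=69)
violated soft preferences: 21, 23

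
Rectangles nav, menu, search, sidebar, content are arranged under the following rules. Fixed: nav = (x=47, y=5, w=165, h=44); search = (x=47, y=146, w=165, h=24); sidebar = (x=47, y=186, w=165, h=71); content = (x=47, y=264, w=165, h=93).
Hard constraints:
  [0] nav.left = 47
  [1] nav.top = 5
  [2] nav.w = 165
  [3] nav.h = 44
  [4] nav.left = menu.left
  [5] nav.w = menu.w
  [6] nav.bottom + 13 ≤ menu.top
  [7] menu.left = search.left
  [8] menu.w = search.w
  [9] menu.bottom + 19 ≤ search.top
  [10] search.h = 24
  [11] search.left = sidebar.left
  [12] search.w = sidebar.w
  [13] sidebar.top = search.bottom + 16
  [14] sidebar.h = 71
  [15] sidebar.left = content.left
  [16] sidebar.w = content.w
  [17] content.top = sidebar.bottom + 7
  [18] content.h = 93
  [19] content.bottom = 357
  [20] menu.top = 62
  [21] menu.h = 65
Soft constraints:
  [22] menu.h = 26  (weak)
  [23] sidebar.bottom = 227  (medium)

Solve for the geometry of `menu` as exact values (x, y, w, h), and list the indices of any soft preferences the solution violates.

1. menu.x = 47  [nav.left = menu.left]
2. menu.w = 165  [nav.w = menu.w]
3. menu.y = 62  [menu.top = 62]
4. menu.h = 65  [menu.h = 65]

menu = (x=47, y=62, w=165, h=65)
violated soft preferences: 22, 23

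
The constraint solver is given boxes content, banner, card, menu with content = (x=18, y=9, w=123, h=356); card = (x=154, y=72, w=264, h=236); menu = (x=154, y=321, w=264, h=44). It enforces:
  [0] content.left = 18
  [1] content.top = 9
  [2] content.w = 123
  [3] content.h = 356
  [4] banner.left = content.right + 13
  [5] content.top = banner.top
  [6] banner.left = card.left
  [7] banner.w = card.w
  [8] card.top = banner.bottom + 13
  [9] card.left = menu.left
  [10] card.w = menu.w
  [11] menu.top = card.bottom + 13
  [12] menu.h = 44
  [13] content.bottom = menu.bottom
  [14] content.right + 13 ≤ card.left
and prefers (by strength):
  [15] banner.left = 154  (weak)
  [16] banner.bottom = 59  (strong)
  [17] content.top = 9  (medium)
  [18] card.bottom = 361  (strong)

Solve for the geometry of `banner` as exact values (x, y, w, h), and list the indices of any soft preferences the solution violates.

1. banner.x = 154  [banner.left = content.right + 13]
2. banner.y = 9  [content.top = banner.top]
3. banner.w = 264  [banner.w = card.w]
4. banner.h = 50  [card.top = banner.bottom + 13]

banner = (x=154, y=9, w=264, h=50)
violated soft preferences: 18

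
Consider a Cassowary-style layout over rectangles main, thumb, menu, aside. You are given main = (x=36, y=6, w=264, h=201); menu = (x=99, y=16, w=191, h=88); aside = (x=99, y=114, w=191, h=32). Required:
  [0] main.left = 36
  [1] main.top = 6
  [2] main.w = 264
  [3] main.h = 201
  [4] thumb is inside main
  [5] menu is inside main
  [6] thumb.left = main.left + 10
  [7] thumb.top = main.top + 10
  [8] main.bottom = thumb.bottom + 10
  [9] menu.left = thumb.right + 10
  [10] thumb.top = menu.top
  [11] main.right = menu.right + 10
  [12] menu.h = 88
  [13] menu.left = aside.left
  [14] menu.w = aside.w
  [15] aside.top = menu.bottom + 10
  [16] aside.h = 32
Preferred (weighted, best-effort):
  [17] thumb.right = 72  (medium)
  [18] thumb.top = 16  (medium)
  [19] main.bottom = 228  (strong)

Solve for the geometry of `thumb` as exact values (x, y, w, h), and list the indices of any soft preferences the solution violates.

thumb = (x=46, y=16, w=43, h=181)
violated soft preferences: 17, 19

1. thumb.x = 46  [thumb.left = main.left + 10]
2. thumb.y = 16  [thumb.top = main.top + 10]
3. thumb.h = 181  [main.bottom = thumb.bottom + 10]
4. thumb.w = 43  [menu.left = thumb.right + 10]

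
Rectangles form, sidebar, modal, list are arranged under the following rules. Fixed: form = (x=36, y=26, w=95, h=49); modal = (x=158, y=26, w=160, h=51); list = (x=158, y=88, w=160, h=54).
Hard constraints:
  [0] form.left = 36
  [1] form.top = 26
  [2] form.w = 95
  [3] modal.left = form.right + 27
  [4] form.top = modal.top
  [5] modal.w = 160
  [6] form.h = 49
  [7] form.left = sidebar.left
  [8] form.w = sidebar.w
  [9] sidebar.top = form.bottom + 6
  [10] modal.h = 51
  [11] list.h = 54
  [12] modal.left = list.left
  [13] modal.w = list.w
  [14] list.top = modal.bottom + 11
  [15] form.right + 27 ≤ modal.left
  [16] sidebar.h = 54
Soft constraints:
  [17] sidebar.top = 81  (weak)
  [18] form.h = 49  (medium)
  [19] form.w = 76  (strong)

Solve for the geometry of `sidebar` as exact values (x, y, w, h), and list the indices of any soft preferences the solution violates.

1. sidebar.x = 36  [form.left = sidebar.left]
2. sidebar.w = 95  [form.w = sidebar.w]
3. sidebar.y = 81  [sidebar.top = form.bottom + 6]
4. sidebar.h = 54  [sidebar.h = 54]

sidebar = (x=36, y=81, w=95, h=54)
violated soft preferences: 19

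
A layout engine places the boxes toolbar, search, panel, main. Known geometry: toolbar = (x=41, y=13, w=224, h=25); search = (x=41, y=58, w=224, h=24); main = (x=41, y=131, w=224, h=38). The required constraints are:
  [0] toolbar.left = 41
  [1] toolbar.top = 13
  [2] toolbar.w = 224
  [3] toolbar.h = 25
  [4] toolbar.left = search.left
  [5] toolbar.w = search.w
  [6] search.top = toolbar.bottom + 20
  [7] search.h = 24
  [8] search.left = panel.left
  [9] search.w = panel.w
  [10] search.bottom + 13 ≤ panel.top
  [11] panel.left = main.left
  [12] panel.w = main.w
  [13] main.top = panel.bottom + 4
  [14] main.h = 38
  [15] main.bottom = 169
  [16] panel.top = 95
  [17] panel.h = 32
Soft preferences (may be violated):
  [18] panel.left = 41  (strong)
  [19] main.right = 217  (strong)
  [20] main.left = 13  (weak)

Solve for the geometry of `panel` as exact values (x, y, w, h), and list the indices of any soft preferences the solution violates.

1. panel.x = 41  [search.left = panel.left]
2. panel.w = 224  [search.w = panel.w]
3. panel.y = 95  [panel.top = 95]
4. panel.h = 32  [panel.h = 32]

panel = (x=41, y=95, w=224, h=32)
violated soft preferences: 19, 20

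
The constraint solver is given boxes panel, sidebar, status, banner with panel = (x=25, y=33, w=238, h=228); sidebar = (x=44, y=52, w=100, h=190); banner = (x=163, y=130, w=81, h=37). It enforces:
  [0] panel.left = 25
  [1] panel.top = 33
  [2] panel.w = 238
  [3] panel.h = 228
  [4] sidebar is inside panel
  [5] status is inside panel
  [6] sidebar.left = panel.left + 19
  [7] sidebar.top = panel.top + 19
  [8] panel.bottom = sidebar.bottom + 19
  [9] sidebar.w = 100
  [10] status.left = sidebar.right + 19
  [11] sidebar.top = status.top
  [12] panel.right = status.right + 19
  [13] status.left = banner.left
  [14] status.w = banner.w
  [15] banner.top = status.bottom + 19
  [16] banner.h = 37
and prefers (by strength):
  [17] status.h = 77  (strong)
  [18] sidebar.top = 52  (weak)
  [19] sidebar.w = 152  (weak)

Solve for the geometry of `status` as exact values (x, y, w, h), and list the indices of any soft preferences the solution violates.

status = (x=163, y=52, w=81, h=59)
violated soft preferences: 17, 19

1. status.x = 163  [status.left = sidebar.right + 19]
2. status.y = 52  [sidebar.top = status.top]
3. status.w = 81  [panel.right = status.right + 19]
4. status.h = 59  [banner.top = status.bottom + 19]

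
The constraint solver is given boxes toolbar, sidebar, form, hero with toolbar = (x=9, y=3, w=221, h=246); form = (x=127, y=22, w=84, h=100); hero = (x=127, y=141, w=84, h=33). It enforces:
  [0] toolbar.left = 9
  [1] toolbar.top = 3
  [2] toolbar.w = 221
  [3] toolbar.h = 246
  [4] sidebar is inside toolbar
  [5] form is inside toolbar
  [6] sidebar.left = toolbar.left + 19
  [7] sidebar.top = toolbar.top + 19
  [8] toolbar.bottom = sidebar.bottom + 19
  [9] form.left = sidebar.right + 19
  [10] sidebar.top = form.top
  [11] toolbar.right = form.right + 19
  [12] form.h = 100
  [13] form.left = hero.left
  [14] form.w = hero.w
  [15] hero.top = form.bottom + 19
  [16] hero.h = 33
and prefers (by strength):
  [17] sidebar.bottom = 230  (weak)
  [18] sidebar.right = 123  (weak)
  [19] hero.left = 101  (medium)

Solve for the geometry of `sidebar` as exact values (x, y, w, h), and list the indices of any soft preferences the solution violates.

sidebar = (x=28, y=22, w=80, h=208)
violated soft preferences: 18, 19

1. sidebar.x = 28  [sidebar.left = toolbar.left + 19]
2. sidebar.y = 22  [sidebar.top = toolbar.top + 19]
3. sidebar.h = 208  [toolbar.bottom = sidebar.bottom + 19]
4. sidebar.w = 80  [form.left = sidebar.right + 19]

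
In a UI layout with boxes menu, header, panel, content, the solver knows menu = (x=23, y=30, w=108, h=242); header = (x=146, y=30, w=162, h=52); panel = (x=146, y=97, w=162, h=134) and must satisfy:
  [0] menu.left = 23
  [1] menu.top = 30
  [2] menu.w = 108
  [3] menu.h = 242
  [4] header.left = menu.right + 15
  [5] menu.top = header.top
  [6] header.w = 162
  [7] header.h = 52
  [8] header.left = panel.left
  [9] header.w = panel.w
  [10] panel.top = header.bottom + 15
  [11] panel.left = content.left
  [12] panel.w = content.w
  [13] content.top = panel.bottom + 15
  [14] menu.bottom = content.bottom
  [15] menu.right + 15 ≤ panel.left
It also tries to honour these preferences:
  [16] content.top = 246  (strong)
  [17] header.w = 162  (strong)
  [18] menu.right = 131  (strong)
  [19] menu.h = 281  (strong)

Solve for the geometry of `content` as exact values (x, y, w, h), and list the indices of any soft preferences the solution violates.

content = (x=146, y=246, w=162, h=26)
violated soft preferences: 19

1. content.x = 146  [panel.left = content.left]
2. content.w = 162  [panel.w = content.w]
3. content.y = 246  [content.top = panel.bottom + 15]
4. content.h = 26  [menu.bottom = content.bottom]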